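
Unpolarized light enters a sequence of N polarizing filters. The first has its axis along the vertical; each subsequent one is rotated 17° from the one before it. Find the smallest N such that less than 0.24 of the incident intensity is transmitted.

First polarizer halves the unpolarized light: factor 1/2.
Each further stage multiplies by cos²(17°) = 0.9145.
After N polarizers: T = 0.5·0.9145^(N−1). Require T < 0.24 ⇒ N−1 > ln(0.24/0.5)/ln(0.9145) = 8.21, so N−1 ≥ 9 and N = 10.
Check: N=10 gives T = 0.2237 < 0.24; N=9 gives T = 0.2446.

N = 10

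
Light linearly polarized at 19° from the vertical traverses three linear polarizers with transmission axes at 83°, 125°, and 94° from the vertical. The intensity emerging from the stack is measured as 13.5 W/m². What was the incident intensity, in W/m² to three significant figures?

I₀ ≈ 173 W/m²

By Malus's law, I₁ = I₀ cos²(83° − 19°) = I₀ cos²(64°) = 0.1922 I₀.
I₂ = I₁ cos²(125° − 83°) = 0.1922 I₀ · cos²(42°) = 0.1061 I₀.
I₃ = I₂ cos²(94° − 125°) = 0.1061 I₀ · cos²(31°) = 0.07798 I₀.
So 13.5 W/m² = 0.07798 I₀, giving I₀ = 13.5/0.07798 = 173.1 W/m².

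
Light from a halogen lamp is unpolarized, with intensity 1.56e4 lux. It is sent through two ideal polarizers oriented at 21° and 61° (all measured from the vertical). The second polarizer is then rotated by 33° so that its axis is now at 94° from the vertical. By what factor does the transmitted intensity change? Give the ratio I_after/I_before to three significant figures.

Before rotation:
Unpolarized light through the first polarizer → I₁ = ½ I₀, now polarized at 21°.
I₂ = I₁ cos²(61° − 21°) = 0.5 I₀ · cos²(40°) = 0.2934 I₀.
After rotation:
Unpolarized light through the first polarizer → I₁ = ½ I₀, now polarized at 21°.
I₂ = I₁ cos²(94° − 21°) = 0.5 I₀ · cos²(73°) = 0.04274 I₀.
Ratio = 0.04274 / 0.2934 = 0.1457.

I_new/I_old ≈ 0.146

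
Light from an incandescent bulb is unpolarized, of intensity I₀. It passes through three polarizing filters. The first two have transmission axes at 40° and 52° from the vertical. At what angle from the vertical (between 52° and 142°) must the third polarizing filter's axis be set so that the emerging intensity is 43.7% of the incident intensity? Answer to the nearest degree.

θ ≈ 69°

Unpolarized light through the first polarizer → I₁ = ½ I₀, now polarized at 40°.
I₂ = I₁ cos²(52° − 40°) = 0.5 I₀ · cos²(12°) = 0.4784 I₀.
Need I₃/I₀ = 0.437, so cos²(θ − 52°) = 0.437 / 0.4784 = 0.9135.
θ − 52° = arccos(√0.9135) = 17.1°, giving θ ≈ 52 + 17.1 = 69.1°.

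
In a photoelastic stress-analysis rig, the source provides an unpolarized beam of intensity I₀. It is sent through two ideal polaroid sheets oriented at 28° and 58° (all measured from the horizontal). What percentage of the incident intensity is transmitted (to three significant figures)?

Unpolarized light through the first polarizer → I₁ = ½ I₀, now polarized at 28°.
I₂ = I₁ cos²(58° − 28°) = 0.5 I₀ · cos²(30°) = 0.375 I₀.
That is 37.5% of the incident intensity.

≈ 37.5%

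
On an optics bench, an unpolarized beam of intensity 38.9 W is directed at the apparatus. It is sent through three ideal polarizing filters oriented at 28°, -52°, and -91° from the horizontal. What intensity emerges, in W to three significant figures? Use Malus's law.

Unpolarized light through the first polarizer → I₁ = 38.9 W/2 = 19.45 W, polarized at 28°.
I₂ = I₁ · cos²(80°) = 19.45 · 0.03015 = 0.5865 W.
I₃ = I₂ · cos²(39°) = 0.5865 · 0.604 = 0.3542 W.

I ≈ 0.354 W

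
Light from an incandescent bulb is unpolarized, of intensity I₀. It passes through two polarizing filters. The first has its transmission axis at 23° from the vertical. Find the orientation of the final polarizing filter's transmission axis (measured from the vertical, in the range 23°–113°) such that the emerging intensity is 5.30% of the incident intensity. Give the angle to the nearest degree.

θ ≈ 94°

Unpolarized light through the first polarizer → I₁ = ½ I₀, now polarized at 23°.
Need I₂/I₀ = 0.053, so cos²(θ − 23°) = 0.053 / 0.5 = 0.106.
θ − 23° = arccos(√0.106) = 71.0°, giving θ ≈ 23 + 71.0 = 94.0°.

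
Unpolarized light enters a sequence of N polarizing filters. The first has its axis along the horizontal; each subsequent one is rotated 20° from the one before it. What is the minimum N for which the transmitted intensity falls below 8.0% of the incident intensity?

First polarizer halves the unpolarized light: factor 1/2.
Each further stage multiplies by cos²(20°) = 0.883.
After N polarizers: T = 0.5·0.883^(N−1). Require T < 0.080 ⇒ N−1 > ln(0.080/0.5)/ln(0.883) = 14.73, so N−1 ≥ 15 and N = 16.
Check: N=16 gives T = 0.07736 < 0.080; N=15 gives T = 0.08761.

N = 16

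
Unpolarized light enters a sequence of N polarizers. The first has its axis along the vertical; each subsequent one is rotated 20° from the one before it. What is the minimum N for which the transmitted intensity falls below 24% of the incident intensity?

N = 7

First polarizer halves the unpolarized light: factor 1/2.
Each further stage multiplies by cos²(20°) = 0.883.
After N polarizers: T = 0.5·0.883^(N−1). Require T < 0.24 ⇒ N−1 > ln(0.24/0.5)/ln(0.883) = 5.90, so N−1 ≥ 6 and N = 7.
Check: N=7 gives T = 0.237 < 0.24; N=6 gives T = 0.2684.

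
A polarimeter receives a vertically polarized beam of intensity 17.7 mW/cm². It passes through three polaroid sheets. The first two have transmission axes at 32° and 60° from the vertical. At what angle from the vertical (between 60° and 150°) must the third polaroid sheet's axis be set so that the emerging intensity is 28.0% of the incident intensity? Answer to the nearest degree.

θ ≈ 105°

By Malus's law, I₁ = I₀ cos²(32° − 0°) = I₀ cos²(32°) = 0.7192 I₀.
I₂ = I₁ cos²(60° − 32°) = 0.7192 I₀ · cos²(28°) = 0.5607 I₀.
Need I₃/I₀ = 0.28, so cos²(θ − 60°) = 0.28 / 0.5607 = 0.4994.
θ − 60° = arccos(√0.4994) = 45.0°, giving θ ≈ 60 + 45.0 = 105.0°.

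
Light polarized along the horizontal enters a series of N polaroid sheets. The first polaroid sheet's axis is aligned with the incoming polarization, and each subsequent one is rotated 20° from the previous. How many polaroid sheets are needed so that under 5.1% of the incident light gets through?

First polarizer is aligned with the polarization: full transmission.
Each further stage multiplies by cos²(20°) = 0.883.
After N polarizers: T = 0.883^(N−1). Require T < 0.051 ⇒ N−1 > ln(0.051)/ln(0.883) = 23.92, so N−1 ≥ 24 and N = 25.
Check: N=25 gives T = 0.0505 < 0.051; N=24 gives T = 0.05719.

N = 25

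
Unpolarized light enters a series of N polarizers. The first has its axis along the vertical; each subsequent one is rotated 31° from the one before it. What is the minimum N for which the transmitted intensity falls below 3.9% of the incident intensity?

N = 10

First polarizer halves the unpolarized light: factor 1/2.
Each further stage multiplies by cos²(31°) = 0.7347.
After N polarizers: T = 0.5·0.7347^(N−1). Require T < 0.039 ⇒ N−1 > ln(0.039/0.5)/ln(0.7347) = 8.28, so N−1 ≥ 9 and N = 10.
Check: N=10 gives T = 0.0312 < 0.039; N=9 gives T = 0.04246.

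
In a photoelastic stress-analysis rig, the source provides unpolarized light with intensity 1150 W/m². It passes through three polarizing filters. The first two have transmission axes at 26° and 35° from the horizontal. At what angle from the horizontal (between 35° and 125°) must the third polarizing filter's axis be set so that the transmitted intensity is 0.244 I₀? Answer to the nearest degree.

θ ≈ 80°

Unpolarized light through the first polarizer → I₁ = ½ I₀, now polarized at 26°.
I₂ = I₁ cos²(35° − 26°) = 0.5 I₀ · cos²(9°) = 0.4878 I₀.
Need I₃/I₀ = 0.244, so cos²(θ − 35°) = 0.244 / 0.4878 = 0.5002.
θ − 35° = arccos(√0.5002) = 45.0°, giving θ ≈ 35 + 45.0 = 80.0°.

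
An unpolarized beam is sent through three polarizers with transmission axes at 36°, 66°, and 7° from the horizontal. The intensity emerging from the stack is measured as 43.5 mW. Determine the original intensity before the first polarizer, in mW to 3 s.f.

I₀ ≈ 437 mW

Unpolarized light through the first polarizer → I₁ = ½ I₀, now polarized at 36°.
I₂ = I₁ cos²(66° − 36°) = 0.5 I₀ · cos²(30°) = 0.375 I₀.
I₃ = I₂ cos²(7° − 66°) = 0.375 I₀ · cos²(59°) = 0.09947 I₀.
So 43.5 mW = 0.09947 I₀, giving I₀ = 43.5/0.09947 = 437.3 mW.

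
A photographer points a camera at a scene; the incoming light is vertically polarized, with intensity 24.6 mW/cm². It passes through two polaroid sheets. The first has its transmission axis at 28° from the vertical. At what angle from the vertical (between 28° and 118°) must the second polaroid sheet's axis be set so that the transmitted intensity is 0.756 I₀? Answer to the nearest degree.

θ ≈ 38°

I₁ = I₀ cos²(28° − 0°) = I₀ cos²(28°) = 0.7796 I₀.
Need I₂/I₀ = 0.756, so cos²(θ − 28°) = 0.756 / 0.7796 = 0.9697.
θ − 28° = arccos(√0.9697) = 10.0°, giving θ ≈ 28 + 10.0 = 38.0°.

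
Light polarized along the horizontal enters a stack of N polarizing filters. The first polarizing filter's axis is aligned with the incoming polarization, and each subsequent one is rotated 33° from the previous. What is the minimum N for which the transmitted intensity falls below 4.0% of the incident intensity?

First polarizer is aligned with the polarization: full transmission.
Each further stage multiplies by cos²(33°) = 0.7034.
After N polarizers: T = 0.7034^(N−1). Require T < 0.040 ⇒ N−1 > ln(0.040)/ln(0.7034) = 9.15, so N−1 ≥ 10 and N = 11.
Check: N=11 gives T = 0.02964 < 0.040; N=10 gives T = 0.04214.

N = 11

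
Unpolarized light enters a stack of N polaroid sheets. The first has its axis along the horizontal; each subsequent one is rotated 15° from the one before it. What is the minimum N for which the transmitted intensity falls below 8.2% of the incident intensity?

N = 28

First polarizer halves the unpolarized light: factor 1/2.
Each further stage multiplies by cos²(15°) = 0.933.
After N polarizers: T = 0.5·0.933^(N−1). Require T < 0.082 ⇒ N−1 > ln(0.082/0.5)/ln(0.933) = 26.07, so N−1 ≥ 27 and N = 28.
Check: N=28 gives T = 0.0769 < 0.082; N=27 gives T = 0.08242.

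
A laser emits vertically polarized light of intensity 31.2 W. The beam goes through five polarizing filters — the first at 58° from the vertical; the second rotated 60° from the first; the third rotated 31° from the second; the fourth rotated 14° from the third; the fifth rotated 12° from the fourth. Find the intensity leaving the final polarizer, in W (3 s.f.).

By Malus's law, I₁ = 31.2 W · cos²(58°) = 8.761 W.
I₂ = I₁ · cos²(60°) = 8.761 · 0.25 = 2.19 W.
I₃ = I₂ · cos²(31°) = 2.19 · 0.7347 = 1.609 W.
I₄ = I₃ · cos²(14°) = 1.609 · 0.9415 = 1.515 W.
I₅ = I₄ · cos²(12°) = 1.515 · 0.9568 = 1.45 W.

I ≈ 1.45 W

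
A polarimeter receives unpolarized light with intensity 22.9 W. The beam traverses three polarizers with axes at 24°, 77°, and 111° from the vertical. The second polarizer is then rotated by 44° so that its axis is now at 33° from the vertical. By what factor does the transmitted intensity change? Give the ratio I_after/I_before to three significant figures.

Before rotation:
Unpolarized light through the first polarizer → I₁ = ½ I₀, now polarized at 24°.
I₂ = I₁ cos²(77° − 24°) = 0.5 I₀ · cos²(53°) = 0.1811 I₀.
I₃ = I₂ cos²(111° − 77°) = 0.1811 I₀ · cos²(34°) = 0.1245 I₀.
After rotation:
Unpolarized light through the first polarizer → I₁ = ½ I₀, now polarized at 24°.
I₂ = I₁ cos²(33° − 24°) = 0.5 I₀ · cos²(9°) = 0.4878 I₀.
I₃ = I₂ cos²(111° − 33°) = 0.4878 I₀ · cos²(78°) = 0.02108 I₀.
Ratio = 0.02108 / 0.1245 = 0.1694.

I_new/I_old ≈ 0.169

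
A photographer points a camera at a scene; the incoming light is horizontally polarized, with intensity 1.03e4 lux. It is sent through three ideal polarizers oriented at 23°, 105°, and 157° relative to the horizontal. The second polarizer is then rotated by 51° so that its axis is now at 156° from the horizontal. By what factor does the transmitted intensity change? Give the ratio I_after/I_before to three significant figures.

Before rotation:
I₁ = I₀ cos²(23° − 0°) = I₀ cos²(23°) = 0.8473 I₀.
I₂ = I₁ cos²(105° − 23°) = 0.8473 I₀ · cos²(82°) = 0.01641 I₀.
I₃ = I₂ cos²(157° − 105°) = 0.01641 I₀ · cos²(52°) = 0.006221 I₀.
After rotation:
I₁ = I₀ cos²(23° − 0°) = I₀ cos²(23°) = 0.8473 I₀.
Angle between axes 1 and 2: 47°. I₂ = 0.8473 I₀ · cos²(47°) = 0.3941 I₀.
I₃ = I₂ cos²(157° − 156°) = 0.3941 I₀ · cos²(1°) = 0.394 I₀.
Ratio = 0.394 / 0.006221 = 63.33.

I_new/I_old ≈ 63.3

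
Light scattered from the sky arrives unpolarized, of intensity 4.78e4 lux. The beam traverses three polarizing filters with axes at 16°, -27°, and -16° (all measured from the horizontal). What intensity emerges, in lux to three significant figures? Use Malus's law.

I ≈ 1.23e4 lux

Unpolarized light through the first polarizer → I₁ = 4.78e4 lux/2 = 2.39e+04 lux, polarized at 16°.
I₂ = I₁ · cos²(43°) = 2.39e+04 · 0.5349 = 1.278e+04 lux.
I₃ = I₂ · cos²(11°) = 1.278e+04 · 0.9636 = 1.232e+04 lux.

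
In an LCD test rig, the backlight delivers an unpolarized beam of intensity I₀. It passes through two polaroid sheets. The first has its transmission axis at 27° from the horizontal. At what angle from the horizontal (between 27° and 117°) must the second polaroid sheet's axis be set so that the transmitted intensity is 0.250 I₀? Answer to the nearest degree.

Unpolarized light through the first polarizer → I₁ = ½ I₀, now polarized at 27°.
Need I₂/I₀ = 0.25, so cos²(θ − 27°) = 0.25 / 0.5 = 0.5.
θ − 27° = arccos(√0.5) = 45.0°, giving θ ≈ 27 + 45.0 = 72.0°.

θ ≈ 72°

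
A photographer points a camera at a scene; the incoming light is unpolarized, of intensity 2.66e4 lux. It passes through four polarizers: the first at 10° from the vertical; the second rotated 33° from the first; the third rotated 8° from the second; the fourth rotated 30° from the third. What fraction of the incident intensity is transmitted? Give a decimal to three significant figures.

Unpolarized light through the first polarizer → I₁ = 2.66e4 lux/2 = 1.33e+04 lux, polarized at 10°.
I₂ = I₁ · cos²(33°) = 1.33e+04 · 0.7034 = 9355 lux.
I₃ = I₂ · cos²(8°) = 9355 · 0.9806 = 9174 lux.
I₄ = I₃ · cos²(30°) = 9174 · 0.75 = 6880 lux.
Transmitted fraction = 0.2587.

I/I₀ ≈ 0.259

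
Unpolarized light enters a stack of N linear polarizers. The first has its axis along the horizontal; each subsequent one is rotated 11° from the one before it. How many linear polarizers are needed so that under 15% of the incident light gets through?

N = 34

First polarizer halves the unpolarized light: factor 1/2.
Each further stage multiplies by cos²(11°) = 0.9636.
After N polarizers: T = 0.5·0.9636^(N−1). Require T < 0.15 ⇒ N−1 > ln(0.15/0.5)/ln(0.9636) = 32.46, so N−1 ≥ 33 and N = 34.
Check: N=34 gives T = 0.147 < 0.15; N=33 gives T = 0.1526.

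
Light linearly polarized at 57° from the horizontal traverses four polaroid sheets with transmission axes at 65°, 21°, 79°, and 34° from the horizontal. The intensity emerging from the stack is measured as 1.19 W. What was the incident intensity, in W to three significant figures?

By Malus's law, I₁ = I₀ cos²(65° − 57°) = I₀ cos²(8°) = 0.9806 I₀.
I₂ = I₁ cos²(21° − 65°) = 0.9806 I₀ · cos²(44°) = 0.5074 I₀.
I₃ = I₂ cos²(79° − 21°) = 0.5074 I₀ · cos²(58°) = 0.1425 I₀.
I₄ = I₃ cos²(34° − 79°) = 0.1425 I₀ · cos²(45°) = 0.07125 I₀.
So 1.19 W = 0.07125 I₀, giving I₀ = 1.19/0.07125 = 16.7 W.

I₀ ≈ 16.7 W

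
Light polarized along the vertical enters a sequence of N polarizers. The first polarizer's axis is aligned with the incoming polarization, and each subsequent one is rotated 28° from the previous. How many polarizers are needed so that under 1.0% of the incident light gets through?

N = 20

First polarizer is aligned with the polarization: full transmission.
Each further stage multiplies by cos²(28°) = 0.7796.
After N polarizers: T = 0.7796^(N−1). Require T < 0.010 ⇒ N−1 > ln(0.010)/ln(0.7796) = 18.50, so N−1 ≥ 19 and N = 20.
Check: N=20 gives T = 0.008821 < 0.010; N=19 gives T = 0.01132.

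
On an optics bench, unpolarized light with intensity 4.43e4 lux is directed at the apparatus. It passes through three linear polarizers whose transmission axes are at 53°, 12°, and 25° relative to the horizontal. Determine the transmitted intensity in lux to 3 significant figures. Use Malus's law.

I ≈ 1.20e4 lux

Unpolarized light through the first polarizer → I₁ = 4.43e4 lux/2 = 2.215e+04 lux, polarized at 53°.
I₂ = I₁ · cos²(41°) = 2.215e+04 · 0.5696 = 1.262e+04 lux.
I₃ = I₂ · cos²(13°) = 1.262e+04 · 0.9494 = 1.198e+04 lux.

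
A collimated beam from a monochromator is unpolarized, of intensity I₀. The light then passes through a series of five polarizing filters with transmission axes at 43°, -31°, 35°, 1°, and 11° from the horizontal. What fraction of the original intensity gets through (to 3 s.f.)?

≈ 0.00419 I₀

Unpolarized light through the first polarizer → I₁ = ½ I₀, now polarized at 43°.
I₂ = I₁ cos²(-31° − 43°) = 0.5 I₀ · cos²(74°) = 0.03799 I₀.
I₃ = I₂ cos²(35° + 31°) = 0.03799 I₀ · cos²(66°) = 0.006285 I₀.
I₄ = I₃ cos²(1° − 35°) = 0.006285 I₀ · cos²(34°) = 0.004319 I₀.
I₅ = I₄ cos²(11° − 1°) = 0.004319 I₀ · cos²(10°) = 0.004189 I₀.
Transmitted fraction = 0.004189.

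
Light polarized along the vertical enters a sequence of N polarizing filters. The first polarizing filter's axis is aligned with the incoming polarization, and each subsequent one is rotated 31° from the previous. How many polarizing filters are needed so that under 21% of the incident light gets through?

First polarizer is aligned with the polarization: full transmission.
Each further stage multiplies by cos²(31°) = 0.7347.
After N polarizers: T = 0.7347^(N−1). Require T < 0.21 ⇒ N−1 > ln(0.21)/ln(0.7347) = 5.06, so N−1 ≥ 6 and N = 7.
Check: N=7 gives T = 0.1573 < 0.21; N=6 gives T = 0.2141.

N = 7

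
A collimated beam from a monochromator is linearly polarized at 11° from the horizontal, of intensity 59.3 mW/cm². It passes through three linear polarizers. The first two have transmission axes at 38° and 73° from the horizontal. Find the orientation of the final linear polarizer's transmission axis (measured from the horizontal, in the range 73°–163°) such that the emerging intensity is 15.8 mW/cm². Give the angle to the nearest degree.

θ ≈ 118°

I₁ = I₀ cos²(38° − 11°) = I₀ cos²(27°) = 0.7939 I₀.
I₂ = I₁ cos²(73° − 38°) = 0.7939 I₀ · cos²(35°) = 0.5327 I₀.
Target fraction: 15.8 / 59.3 mW/cm² = 0.2664 of I₀.
Need I₃/I₀ = 0.2664, so cos²(θ − 73°) = 0.2664 / 0.5327 = 0.5002.
θ − 73° = arccos(√0.5002) = 45.0°, giving θ ≈ 73 + 45.0 = 118.0°.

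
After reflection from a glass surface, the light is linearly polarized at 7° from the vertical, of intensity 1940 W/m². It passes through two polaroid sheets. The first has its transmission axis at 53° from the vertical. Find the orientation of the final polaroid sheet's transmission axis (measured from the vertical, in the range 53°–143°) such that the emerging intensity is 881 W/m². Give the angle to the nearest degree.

θ ≈ 67°

I₁ = I₀ cos²(53° − 7°) = I₀ cos²(46°) = 0.4826 I₀.
Target fraction: 881 / 1940 W/m² = 0.4541 of I₀.
Need I₂/I₀ = 0.4541, so cos²(θ − 53°) = 0.4541 / 0.4826 = 0.9411.
θ − 53° = arccos(√0.9411) = 14.0°, giving θ ≈ 53 + 14.0 = 67.0°.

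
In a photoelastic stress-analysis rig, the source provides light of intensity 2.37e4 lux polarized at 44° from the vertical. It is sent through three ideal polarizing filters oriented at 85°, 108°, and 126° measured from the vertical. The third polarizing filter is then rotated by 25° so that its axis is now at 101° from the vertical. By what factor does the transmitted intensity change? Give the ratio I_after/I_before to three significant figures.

Before rotation:
I₁ = I₀ cos²(85° − 44°) = I₀ cos²(41°) = 0.5696 I₀.
I₂ = I₁ cos²(108° − 85°) = 0.5696 I₀ · cos²(23°) = 0.4826 I₀.
I₃ = I₂ cos²(126° − 108°) = 0.4826 I₀ · cos²(18°) = 0.4365 I₀.
After rotation:
I₁ = I₀ cos²(85° − 44°) = I₀ cos²(41°) = 0.5696 I₀.
I₂ = I₁ cos²(108° − 85°) = 0.5696 I₀ · cos²(23°) = 0.4826 I₀.
I₃ = I₂ cos²(101° − 108°) = 0.4826 I₀ · cos²(7°) = 0.4755 I₀.
Ratio = 0.4755 / 0.4365 = 1.089.

I_new/I_old ≈ 1.09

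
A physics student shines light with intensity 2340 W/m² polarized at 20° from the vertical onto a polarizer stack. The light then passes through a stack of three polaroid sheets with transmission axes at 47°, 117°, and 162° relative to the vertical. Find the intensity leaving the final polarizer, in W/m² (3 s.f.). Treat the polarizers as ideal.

I ≈ 109 W/m²

I₁ = 2340 W/m² · cos²(27°) = 1858 W/m².
I₂ = I₁ · cos²(70°) = 1858 · 0.117 = 217.3 W/m².
I₃ = I₂ · cos²(45°) = 217.3 · 0.5 = 108.7 W/m².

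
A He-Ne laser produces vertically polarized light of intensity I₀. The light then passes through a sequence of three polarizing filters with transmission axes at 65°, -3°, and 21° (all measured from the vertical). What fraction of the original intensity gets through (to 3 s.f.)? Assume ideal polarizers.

By Malus's law, I₁ = I₀ cos²(65° − 0°) = I₀ cos²(65°) = 0.1786 I₀.
I₂ = I₁ cos²(-3° − 65°) = 0.1786 I₀ · cos²(68°) = 0.02506 I₀.
I₃ = I₂ cos²(21° + 3°) = 0.02506 I₀ · cos²(24°) = 0.02092 I₀.
Transmitted fraction = 0.02092.

≈ 0.0209 I₀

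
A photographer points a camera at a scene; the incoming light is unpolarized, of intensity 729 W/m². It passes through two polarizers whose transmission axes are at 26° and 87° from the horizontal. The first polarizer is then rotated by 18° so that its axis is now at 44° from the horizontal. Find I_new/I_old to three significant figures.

I_new/I_old ≈ 2.28

Before rotation:
Unpolarized light through the first polarizer → I₁ = ½ I₀, now polarized at 26°.
I₂ = I₁ cos²(87° − 26°) = 0.5 I₀ · cos²(61°) = 0.1175 I₀.
After rotation:
Unpolarized light through the first polarizer → I₁ = ½ I₀, now polarized at 44°.
I₂ = I₁ cos²(87° − 44°) = 0.5 I₀ · cos²(43°) = 0.2674 I₀.
Ratio = 0.2674 / 0.1175 = 2.276.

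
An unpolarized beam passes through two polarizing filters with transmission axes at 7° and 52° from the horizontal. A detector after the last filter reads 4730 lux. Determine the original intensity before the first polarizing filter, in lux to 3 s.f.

Unpolarized light through the first polarizer → I₁ = ½ I₀, now polarized at 7°.
I₂ = I₁ cos²(52° − 7°) = 0.5 I₀ · cos²(45°) = 0.25 I₀.
So 4730 lux = 0.25 I₀, giving I₀ = 4730/0.25 = 1.892e+04 lux.

I₀ ≈ 1.89e4 lux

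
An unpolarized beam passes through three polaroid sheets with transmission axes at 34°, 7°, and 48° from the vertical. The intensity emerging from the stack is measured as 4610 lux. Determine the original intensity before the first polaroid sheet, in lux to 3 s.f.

I₀ ≈ 2.04e4 lux

Unpolarized light through the first polarizer → I₁ = ½ I₀, now polarized at 34°.
I₂ = I₁ cos²(7° − 34°) = 0.5 I₀ · cos²(27°) = 0.3969 I₀.
I₃ = I₂ cos²(48° − 7°) = 0.3969 I₀ · cos²(41°) = 0.2261 I₀.
So 4610 lux = 0.2261 I₀, giving I₀ = 4610/0.2261 = 2.039e+04 lux.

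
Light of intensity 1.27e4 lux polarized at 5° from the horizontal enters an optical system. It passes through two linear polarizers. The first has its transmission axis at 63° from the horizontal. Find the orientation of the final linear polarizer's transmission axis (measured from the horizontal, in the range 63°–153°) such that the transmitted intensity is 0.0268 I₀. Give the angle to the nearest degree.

I₁ = I₀ cos²(63° − 5°) = I₀ cos²(58°) = 0.2808 I₀.
Need I₂/I₀ = 0.0268, so cos²(θ − 63°) = 0.0268 / 0.2808 = 0.09544.
θ − 63° = arccos(√0.09544) = 72.0°, giving θ ≈ 63 + 72.0 = 135.0°.

θ ≈ 135°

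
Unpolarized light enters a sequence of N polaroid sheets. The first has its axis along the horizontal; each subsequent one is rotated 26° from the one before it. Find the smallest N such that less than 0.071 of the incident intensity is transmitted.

First polarizer halves the unpolarized light: factor 1/2.
Each further stage multiplies by cos²(26°) = 0.8078.
After N polarizers: T = 0.5·0.8078^(N−1). Require T < 0.071 ⇒ N−1 > ln(0.071/0.5)/ln(0.8078) = 9.15, so N−1 ≥ 10 and N = 11.
Check: N=11 gives T = 0.05918 < 0.071; N=10 gives T = 0.07326.

N = 11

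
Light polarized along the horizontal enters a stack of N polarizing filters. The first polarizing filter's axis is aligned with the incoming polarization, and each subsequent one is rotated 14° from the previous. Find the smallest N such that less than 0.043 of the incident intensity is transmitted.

N = 54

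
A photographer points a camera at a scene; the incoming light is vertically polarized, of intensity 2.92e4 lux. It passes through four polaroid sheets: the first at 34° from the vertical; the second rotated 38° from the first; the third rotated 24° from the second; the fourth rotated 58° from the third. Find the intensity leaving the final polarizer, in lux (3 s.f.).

I₁ = 2.92e4 lux · cos²(34°) = 2.007e+04 lux.
I₂ = I₁ · cos²(38°) = 2.007e+04 · 0.621 = 1.246e+04 lux.
I₃ = I₂ · cos²(24°) = 1.246e+04 · 0.8346 = 1.04e+04 lux.
I₄ = I₃ · cos²(58°) = 1.04e+04 · 0.2808 = 2921 lux.

I ≈ 2920 lux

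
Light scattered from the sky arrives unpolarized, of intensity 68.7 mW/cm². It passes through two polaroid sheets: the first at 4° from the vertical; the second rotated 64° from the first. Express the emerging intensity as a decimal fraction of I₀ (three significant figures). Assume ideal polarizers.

I/I₀ ≈ 0.0961

Unpolarized light through the first polarizer → I₁ = 68.7 mW/cm²/2 = 34.35 mW/cm², polarized at 4°.
I₂ = I₁ · cos²(64°) = 34.35 · 0.1922 = 6.601 mW/cm².
Transmitted fraction = 0.09608.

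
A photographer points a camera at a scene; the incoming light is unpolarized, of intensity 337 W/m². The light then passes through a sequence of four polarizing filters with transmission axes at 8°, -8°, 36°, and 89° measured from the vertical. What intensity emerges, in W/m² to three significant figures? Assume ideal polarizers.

Unpolarized light through the first polarizer → I₁ = 337 W/m²/2 = 168.5 W/m², polarized at 8°.
I₂ = I₁ · cos²(16°) = 168.5 · 0.924 = 155.7 W/m².
I₃ = I₂ · cos²(44°) = 155.7 · 0.5174 = 80.57 W/m².
I₄ = I₃ · cos²(53°) = 80.57 · 0.3622 = 29.18 W/m².

I ≈ 29.2 W/m²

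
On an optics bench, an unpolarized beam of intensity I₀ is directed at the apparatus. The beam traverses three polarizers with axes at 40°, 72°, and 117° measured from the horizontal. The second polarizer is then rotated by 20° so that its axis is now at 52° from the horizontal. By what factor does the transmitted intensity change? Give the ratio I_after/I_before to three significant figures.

I_new/I_old ≈ 0.475

Before rotation:
Unpolarized light through the first polarizer → I₁ = ½ I₀, now polarized at 40°.
I₂ = I₁ cos²(72° − 40°) = 0.5 I₀ · cos²(32°) = 0.3596 I₀.
I₃ = I₂ cos²(117° − 72°) = 0.3596 I₀ · cos²(45°) = 0.1798 I₀.
After rotation:
Unpolarized light through the first polarizer → I₁ = ½ I₀, now polarized at 40°.
I₂ = I₁ cos²(52° − 40°) = 0.5 I₀ · cos²(12°) = 0.4784 I₀.
I₃ = I₂ cos²(117° − 52°) = 0.4784 I₀ · cos²(65°) = 0.08544 I₀.
Ratio = 0.08544 / 0.1798 = 0.4752.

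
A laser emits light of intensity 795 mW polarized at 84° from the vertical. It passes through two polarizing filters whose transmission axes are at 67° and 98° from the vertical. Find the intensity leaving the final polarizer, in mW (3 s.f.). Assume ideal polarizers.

I ≈ 534 mW

By Malus's law, I₁ = 795 mW · cos²(17°) = 727 mW.
I₂ = I₁ · cos²(31°) = 727 · 0.7347 = 534.2 mW.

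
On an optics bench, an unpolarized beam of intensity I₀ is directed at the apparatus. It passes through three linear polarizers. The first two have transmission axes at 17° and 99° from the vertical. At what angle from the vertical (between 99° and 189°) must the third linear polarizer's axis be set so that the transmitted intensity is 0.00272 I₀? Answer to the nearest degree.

θ ≈ 157°

Unpolarized light through the first polarizer → I₁ = ½ I₀, now polarized at 17°.
I₂ = I₁ cos²(99° − 17°) = 0.5 I₀ · cos²(82°) = 0.009685 I₀.
Need I₃/I₀ = 0.00272, so cos²(θ − 99°) = 0.00272 / 0.009685 = 0.2809.
θ − 99° = arccos(√0.2809) = 58.0°, giving θ ≈ 99 + 58.0 = 157.0°.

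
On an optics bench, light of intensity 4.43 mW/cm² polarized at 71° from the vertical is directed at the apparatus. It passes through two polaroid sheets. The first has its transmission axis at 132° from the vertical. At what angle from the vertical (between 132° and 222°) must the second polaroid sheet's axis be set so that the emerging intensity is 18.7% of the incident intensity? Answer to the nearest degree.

θ ≈ 159°

I₁ = I₀ cos²(132° − 71°) = I₀ cos²(61°) = 0.235 I₀.
Need I₂/I₀ = 0.187, so cos²(θ − 132°) = 0.187 / 0.235 = 0.7956.
θ − 132° = arccos(√0.7956) = 26.9°, giving θ ≈ 132 + 26.9 = 158.9°.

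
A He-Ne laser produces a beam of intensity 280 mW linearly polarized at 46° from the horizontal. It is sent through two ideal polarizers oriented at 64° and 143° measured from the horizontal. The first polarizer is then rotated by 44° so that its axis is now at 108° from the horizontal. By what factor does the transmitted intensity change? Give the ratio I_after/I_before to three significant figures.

Before rotation:
By Malus's law, I₁ = I₀ cos²(64° − 46°) = I₀ cos²(18°) = 0.9045 I₀.
I₂ = I₁ cos²(143° − 64°) = 0.9045 I₀ · cos²(79°) = 0.03293 I₀.
After rotation:
I₁ = I₀ cos²(108° − 46°) = I₀ cos²(62°) = 0.2204 I₀.
I₂ = I₁ cos²(143° − 108°) = 0.2204 I₀ · cos²(35°) = 0.1479 I₀.
Ratio = 0.1479 / 0.03293 = 4.491.

I_new/I_old ≈ 4.49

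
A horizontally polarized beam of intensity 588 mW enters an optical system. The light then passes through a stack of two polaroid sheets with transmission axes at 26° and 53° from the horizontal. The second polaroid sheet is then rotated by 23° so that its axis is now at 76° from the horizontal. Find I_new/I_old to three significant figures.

Before rotation:
By Malus's law, I₁ = I₀ cos²(26° − 0°) = I₀ cos²(26°) = 0.8078 I₀.
I₂ = I₁ cos²(53° − 26°) = 0.8078 I₀ · cos²(27°) = 0.6413 I₀.
After rotation:
I₁ = I₀ cos²(26° − 0°) = I₀ cos²(26°) = 0.8078 I₀.
I₂ = I₁ cos²(76° − 26°) = 0.8078 I₀ · cos²(50°) = 0.3338 I₀.
Ratio = 0.3338 / 0.6413 = 0.5204.

I_new/I_old ≈ 0.520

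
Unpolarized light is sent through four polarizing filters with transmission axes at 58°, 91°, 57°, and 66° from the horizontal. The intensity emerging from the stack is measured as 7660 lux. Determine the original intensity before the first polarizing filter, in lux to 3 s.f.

Unpolarized light through the first polarizer → I₁ = ½ I₀, now polarized at 58°.
I₂ = I₁ cos²(91° − 58°) = 0.5 I₀ · cos²(33°) = 0.3517 I₀.
I₃ = I₂ cos²(57° − 91°) = 0.3517 I₀ · cos²(34°) = 0.2417 I₀.
I₄ = I₃ cos²(66° − 57°) = 0.2417 I₀ · cos²(9°) = 0.2358 I₀.
So 7660 lux = 0.2358 I₀, giving I₀ = 7660/0.2358 = 3.249e+04 lux.

I₀ ≈ 3.25e4 lux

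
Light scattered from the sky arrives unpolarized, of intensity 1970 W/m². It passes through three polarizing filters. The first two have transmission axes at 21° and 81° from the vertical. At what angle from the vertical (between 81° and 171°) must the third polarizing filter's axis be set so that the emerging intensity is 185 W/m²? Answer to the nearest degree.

Unpolarized light through the first polarizer → I₁ = ½ I₀, now polarized at 21°.
I₂ = I₁ cos²(81° − 21°) = 0.5 I₀ · cos²(60°) = 0.125 I₀.
Target fraction: 185 / 1970 W/m² = 0.09391 of I₀.
Need I₃/I₀ = 0.09391, so cos²(θ − 81°) = 0.09391 / 0.125 = 0.7513.
θ − 81° = arccos(√0.7513) = 29.9°, giving θ ≈ 81 + 29.9 = 110.9°.

θ ≈ 111°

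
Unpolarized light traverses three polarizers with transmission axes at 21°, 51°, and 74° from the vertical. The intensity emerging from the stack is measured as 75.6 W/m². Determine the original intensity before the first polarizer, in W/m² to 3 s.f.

I₀ ≈ 238 W/m²

Unpolarized light through the first polarizer → I₁ = ½ I₀, now polarized at 21°.
I₂ = I₁ cos²(51° − 21°) = 0.5 I₀ · cos²(30°) = 0.375 I₀.
I₃ = I₂ cos²(74° − 51°) = 0.375 I₀ · cos²(23°) = 0.3177 I₀.
So 75.6 W/m² = 0.3177 I₀, giving I₀ = 75.6/0.3177 = 237.9 W/m².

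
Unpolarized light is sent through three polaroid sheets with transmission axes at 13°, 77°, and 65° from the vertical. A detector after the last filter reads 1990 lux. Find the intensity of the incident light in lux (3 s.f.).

Unpolarized light through the first polarizer → I₁ = ½ I₀, now polarized at 13°.
I₂ = I₁ cos²(77° − 13°) = 0.5 I₀ · cos²(64°) = 0.09608 I₀.
I₃ = I₂ cos²(65° − 77°) = 0.09608 I₀ · cos²(12°) = 0.09193 I₀.
So 1990 lux = 0.09193 I₀, giving I₀ = 1990/0.09193 = 2.165e+04 lux.

I₀ ≈ 2.16e4 lux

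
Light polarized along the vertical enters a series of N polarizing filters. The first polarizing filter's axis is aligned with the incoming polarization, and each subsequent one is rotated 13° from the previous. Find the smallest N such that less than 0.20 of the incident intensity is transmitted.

N = 32

First polarizer is aligned with the polarization: full transmission.
Each further stage multiplies by cos²(13°) = 0.9494.
After N polarizers: T = 0.9494^(N−1). Require T < 0.20 ⇒ N−1 > ln(0.20)/ln(0.9494) = 30.99, so N−1 ≥ 31 and N = 32.
Check: N=32 gives T = 0.1999 < 0.20; N=31 gives T = 0.2106.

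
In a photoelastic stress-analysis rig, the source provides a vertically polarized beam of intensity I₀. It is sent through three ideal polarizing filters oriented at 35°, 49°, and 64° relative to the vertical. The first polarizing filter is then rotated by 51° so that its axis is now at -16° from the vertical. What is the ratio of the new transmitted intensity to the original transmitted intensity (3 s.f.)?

I_new/I_old ≈ 0.261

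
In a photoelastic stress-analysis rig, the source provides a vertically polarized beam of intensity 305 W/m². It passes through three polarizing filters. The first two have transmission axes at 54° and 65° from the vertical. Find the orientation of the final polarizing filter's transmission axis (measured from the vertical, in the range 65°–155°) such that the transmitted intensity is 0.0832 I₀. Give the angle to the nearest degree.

I₁ = I₀ cos²(54° − 0°) = I₀ cos²(54°) = 0.3455 I₀.
I₂ = I₁ cos²(65° − 54°) = 0.3455 I₀ · cos²(11°) = 0.3329 I₀.
Need I₃/I₀ = 0.0832, so cos²(θ − 65°) = 0.0832 / 0.3329 = 0.2499.
θ − 65° = arccos(√0.2499) = 60.0°, giving θ ≈ 65 + 60.0 = 125.0°.

θ ≈ 125°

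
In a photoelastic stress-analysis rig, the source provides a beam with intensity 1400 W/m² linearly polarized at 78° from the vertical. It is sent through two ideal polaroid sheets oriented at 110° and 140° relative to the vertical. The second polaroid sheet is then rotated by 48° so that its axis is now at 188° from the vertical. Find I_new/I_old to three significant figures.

I_new/I_old ≈ 0.0576

Before rotation:
I₁ = I₀ cos²(110° − 78°) = I₀ cos²(32°) = 0.7192 I₀.
I₂ = I₁ cos²(140° − 110°) = 0.7192 I₀ · cos²(30°) = 0.5394 I₀.
After rotation:
I₁ = I₀ cos²(110° − 78°) = I₀ cos²(32°) = 0.7192 I₀.
I₂ = I₁ cos²(188° − 110°) = 0.7192 I₀ · cos²(78°) = 0.03109 I₀.
Ratio = 0.03109 / 0.5394 = 0.05764.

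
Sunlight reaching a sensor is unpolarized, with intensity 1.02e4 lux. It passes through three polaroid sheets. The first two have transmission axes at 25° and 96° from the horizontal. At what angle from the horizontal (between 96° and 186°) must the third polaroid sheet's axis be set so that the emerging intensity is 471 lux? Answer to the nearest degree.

θ ≈ 117°

Unpolarized light through the first polarizer → I₁ = ½ I₀, now polarized at 25°.
I₂ = I₁ cos²(96° − 25°) = 0.5 I₀ · cos²(71°) = 0.053 I₀.
Target fraction: 471 / 1.02e4 lux = 0.04618 of I₀.
Need I₃/I₀ = 0.04618, so cos²(θ − 96°) = 0.04618 / 0.053 = 0.8713.
θ − 96° = arccos(√0.8713) = 21.0°, giving θ ≈ 96 + 21.0 = 117.0°.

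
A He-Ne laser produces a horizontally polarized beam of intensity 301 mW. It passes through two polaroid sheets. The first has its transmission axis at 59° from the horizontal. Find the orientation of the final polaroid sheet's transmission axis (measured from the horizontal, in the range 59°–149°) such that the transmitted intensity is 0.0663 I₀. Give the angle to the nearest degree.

I₁ = I₀ cos²(59° − 0°) = I₀ cos²(59°) = 0.2653 I₀.
Need I₂/I₀ = 0.0663, so cos²(θ − 59°) = 0.0663 / 0.2653 = 0.2499.
θ − 59° = arccos(√0.2499) = 60.0°, giving θ ≈ 59 + 60.0 = 119.0°.

θ ≈ 119°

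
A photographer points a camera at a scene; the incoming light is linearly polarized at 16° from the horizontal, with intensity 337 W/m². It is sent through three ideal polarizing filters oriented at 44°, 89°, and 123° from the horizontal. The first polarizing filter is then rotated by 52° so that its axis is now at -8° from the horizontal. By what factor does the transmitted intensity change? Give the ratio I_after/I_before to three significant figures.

Before rotation:
I₁ = I₀ cos²(44° − 16°) = I₀ cos²(28°) = 0.7796 I₀.
I₂ = I₁ cos²(89° − 44°) = 0.7796 I₀ · cos²(45°) = 0.3898 I₀.
I₃ = I₂ cos²(123° − 89°) = 0.3898 I₀ · cos²(34°) = 0.2679 I₀.
After rotation:
I₁ = I₀ cos²(-8° − 16°) = I₀ cos²(24°) = 0.8346 I₀.
Angle between axes 1 and 2: 83°. I₂ = 0.8346 I₀ · cos²(83°) = 0.0124 I₀.
I₃ = I₂ cos²(123° − 89°) = 0.0124 I₀ · cos²(34°) = 0.008519 I₀.
Ratio = 0.008519 / 0.2679 = 0.0318.

I_new/I_old ≈ 0.0318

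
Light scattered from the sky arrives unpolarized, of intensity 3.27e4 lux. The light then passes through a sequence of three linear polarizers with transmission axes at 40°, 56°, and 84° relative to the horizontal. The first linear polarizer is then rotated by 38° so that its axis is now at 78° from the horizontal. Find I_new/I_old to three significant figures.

I_new/I_old ≈ 0.930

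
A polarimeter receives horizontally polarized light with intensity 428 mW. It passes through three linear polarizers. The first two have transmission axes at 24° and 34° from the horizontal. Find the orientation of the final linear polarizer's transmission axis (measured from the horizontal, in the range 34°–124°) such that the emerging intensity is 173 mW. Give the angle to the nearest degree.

By Malus's law, I₁ = I₀ cos²(24° − 0°) = I₀ cos²(24°) = 0.8346 I₀.
I₂ = I₁ cos²(34° − 24°) = 0.8346 I₀ · cos²(10°) = 0.8094 I₀.
Target fraction: 173 / 428 mW = 0.4042 of I₀.
Need I₃/I₀ = 0.4042, so cos²(θ − 34°) = 0.4042 / 0.8094 = 0.4994.
θ − 34° = arccos(√0.4994) = 45.0°, giving θ ≈ 34 + 45.0 = 79.0°.

θ ≈ 79°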